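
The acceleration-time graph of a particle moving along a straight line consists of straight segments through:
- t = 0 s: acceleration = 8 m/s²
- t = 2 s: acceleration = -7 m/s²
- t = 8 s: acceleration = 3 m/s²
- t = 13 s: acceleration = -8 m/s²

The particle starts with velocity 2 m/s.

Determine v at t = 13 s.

Δv equals the area under the a-t graph; then v = v₀ + Δv.
0–2 s: ½(8 + -7)(2) = 1 m/s
2–8 s: ½(-7 + 3)(6) = -12 m/s
8–13 s: ½(3 + -8)(5) = -12.5 m/s
Δv = -23.5 m/s, so v(13) = 2 + (-23.5) = -21.5 m/s.

-21.5 m/s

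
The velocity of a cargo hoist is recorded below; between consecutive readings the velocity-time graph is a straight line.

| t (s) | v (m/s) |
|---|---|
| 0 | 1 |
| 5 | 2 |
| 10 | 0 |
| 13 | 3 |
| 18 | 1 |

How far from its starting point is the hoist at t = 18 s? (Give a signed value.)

27 m

Displacement is the signed area under the v-t curve.
0–5 s: ½(1 + 2)(5) = 7.5 m
5–10 s: ½(2 + 0)(5) = 5 m
10–13 s: ½(0 + 3)(3) = 4.5 m
13–18 s: ½(3 + 1)(5) = 10 m
Net displacement = 27 m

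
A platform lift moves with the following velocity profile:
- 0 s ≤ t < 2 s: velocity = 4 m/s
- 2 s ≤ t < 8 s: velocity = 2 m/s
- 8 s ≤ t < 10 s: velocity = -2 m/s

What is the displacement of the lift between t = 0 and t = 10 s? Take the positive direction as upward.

16 m

Net displacement equals the area under the velocity-time graph (areas below the axis count negative).
0–2 s: 4 × 2 = 8 m
2–8 s: 2 × 6 = 12 m
8–10 s: -2 × 2 = -4 m
Net displacement = 16 m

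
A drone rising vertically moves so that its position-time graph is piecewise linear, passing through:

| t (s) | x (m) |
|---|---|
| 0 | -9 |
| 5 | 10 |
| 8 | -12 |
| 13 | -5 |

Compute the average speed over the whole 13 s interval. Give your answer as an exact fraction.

Average speed = (total path length)/(elapsed time); on a piecewise-linear x-t graph the path length is Σ|Δx|.
0–5 s: |Δx| = |10 − -9| = 19 m
5–8 s: |Δx| = |-12 − 10| = 22 m
8–13 s: |Δx| = |-5 − -12| = 7 m
Total path = 48 m; average speed = 48/13 = 48/13 m/s.

48/13 m/s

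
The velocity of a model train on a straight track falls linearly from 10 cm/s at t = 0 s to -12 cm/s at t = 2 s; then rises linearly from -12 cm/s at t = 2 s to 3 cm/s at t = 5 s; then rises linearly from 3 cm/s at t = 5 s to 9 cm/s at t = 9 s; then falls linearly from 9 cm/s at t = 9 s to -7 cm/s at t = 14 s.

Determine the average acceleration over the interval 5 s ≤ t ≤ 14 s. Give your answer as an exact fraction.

Average acceleration = Δv/Δt = (-7 − 3)/(14 − 5) = -10/9 cm/s².

-10/9 cm/s²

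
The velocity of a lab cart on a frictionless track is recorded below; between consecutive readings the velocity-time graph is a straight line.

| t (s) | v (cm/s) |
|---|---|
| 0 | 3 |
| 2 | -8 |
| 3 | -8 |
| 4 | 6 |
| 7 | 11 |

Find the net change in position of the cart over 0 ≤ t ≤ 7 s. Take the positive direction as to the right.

11.5 cm

Net displacement equals the area under the velocity-time graph (areas below the axis count negative).
0–2 s: ½(3 + -8)(2) = -5 cm
2–3 s: -8 × 1 = -8 cm
3–4 s: ½(-8 + 6)(1) = -1 cm
4–7 s: ½(6 + 11)(3) = 25.5 cm
Net displacement = 11.5 cm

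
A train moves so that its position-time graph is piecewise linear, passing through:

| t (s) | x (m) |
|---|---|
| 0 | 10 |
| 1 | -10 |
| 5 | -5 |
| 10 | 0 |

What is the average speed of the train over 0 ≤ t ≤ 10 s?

3 m/s

Average speed = (total path length)/(elapsed time); on a piecewise-linear x-t graph the path length is Σ|Δx|.
0–1 s: |Δx| = |-10 − 10| = 20 m
1–5 s: |Δx| = |-5 − -10| = 5 m
5–10 s: |Δx| = |0 − -5| = 5 m
Total path = 30 m; average speed = 30/10 = 3 m/s.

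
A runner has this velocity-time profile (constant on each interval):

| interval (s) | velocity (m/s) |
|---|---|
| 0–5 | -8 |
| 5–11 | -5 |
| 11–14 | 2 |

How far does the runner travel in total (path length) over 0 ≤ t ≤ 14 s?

Distance (not displacement) is the total path length: add the absolute areas under v-t.
0–5 s: |-8| × 5 = 40 m
5–11 s: |-5| × 6 = 30 m
11–14 s: |2| × 3 = 6 m
Total distance = 76 m

76 m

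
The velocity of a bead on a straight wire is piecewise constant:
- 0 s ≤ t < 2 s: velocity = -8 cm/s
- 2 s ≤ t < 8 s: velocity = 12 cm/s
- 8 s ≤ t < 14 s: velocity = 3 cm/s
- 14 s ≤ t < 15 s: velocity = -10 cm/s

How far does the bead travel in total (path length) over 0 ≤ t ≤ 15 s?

116 cm

Distance (not displacement) is the total path length: add the absolute areas under v-t.
0–2 s: |-8| × 2 = 16 cm
2–8 s: |12| × 6 = 72 cm
8–14 s: |3| × 6 = 18 cm
14–15 s: |-10| × 1 = 10 cm
Total distance = 116 cm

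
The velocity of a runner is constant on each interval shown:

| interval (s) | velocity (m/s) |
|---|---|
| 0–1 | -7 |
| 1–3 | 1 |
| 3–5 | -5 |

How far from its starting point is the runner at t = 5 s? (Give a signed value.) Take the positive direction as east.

-15 m

Displacement is the signed area under the v-t curve.
0–1 s: -7 × 1 = -7 m
1–3 s: 1 × 2 = 2 m
3–5 s: -5 × 2 = -10 m
Net displacement = -15 m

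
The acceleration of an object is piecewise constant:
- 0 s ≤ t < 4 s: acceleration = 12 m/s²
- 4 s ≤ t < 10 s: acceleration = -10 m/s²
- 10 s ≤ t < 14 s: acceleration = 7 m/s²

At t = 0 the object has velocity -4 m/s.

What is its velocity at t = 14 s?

12 m/s

Δv equals the area under the a-t graph; then v = v₀ + Δv.
0–4 s: 12 × 4 = 48 m/s
4–10 s: -10 × 6 = -60 m/s
10–14 s: 7 × 4 = 28 m/s
Δv = 16 m/s, so v(14) = -4 + (16) = 12 m/s.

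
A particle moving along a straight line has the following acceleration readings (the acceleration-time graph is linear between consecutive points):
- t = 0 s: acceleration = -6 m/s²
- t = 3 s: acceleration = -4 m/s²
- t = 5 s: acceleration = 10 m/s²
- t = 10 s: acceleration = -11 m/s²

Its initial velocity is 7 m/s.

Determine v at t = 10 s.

-4.5 m/s

Δv equals the area under the a-t graph; then v = v₀ + Δv.
0–3 s: ½(-6 + -4)(3) = -15 m/s
3–5 s: ½(-4 + 10)(2) = 6 m/s
5–10 s: ½(10 + -11)(5) = -2.5 m/s
Δv = -11.5 m/s, so v(10) = 7 + (-11.5) = -4.5 m/s.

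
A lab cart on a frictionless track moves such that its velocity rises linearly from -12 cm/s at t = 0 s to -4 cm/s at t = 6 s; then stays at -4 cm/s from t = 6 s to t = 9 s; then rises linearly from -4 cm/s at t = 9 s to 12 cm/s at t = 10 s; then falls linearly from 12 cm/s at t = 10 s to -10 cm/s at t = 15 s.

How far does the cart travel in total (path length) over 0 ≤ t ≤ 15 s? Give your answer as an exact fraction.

Distance (not displacement) is the total path length: add the absolute areas under v-t.
0–6 s: |½(-12 + -4)(6)| = 48 cm
6–9 s: |-4| × 3 = 12 cm
9–10 s: v = 0 at t = 9.25 s; triangle areas 0.5 + 4.5 = 5 cm
10–15 s: v = 0 at t = 140/11 s; triangle areas 180/11 + 125/11 = 305/11 cm
Total distance = 1020/11 cm

1020/11 cm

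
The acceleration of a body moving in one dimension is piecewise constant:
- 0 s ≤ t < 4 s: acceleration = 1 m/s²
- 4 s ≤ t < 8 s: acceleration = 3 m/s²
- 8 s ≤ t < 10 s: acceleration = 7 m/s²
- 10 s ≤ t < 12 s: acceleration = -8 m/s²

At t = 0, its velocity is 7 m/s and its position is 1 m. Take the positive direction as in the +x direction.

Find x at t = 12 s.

223 m

On each constant-a segment, Δv = aΔt and Δx = v₀Δt + ½aΔt²; chain segment to segment.
0–4 s: v starts 7 m/s; Δx = 7·4 + ½·1·4² = 36 m; v ends 11 m/s.
4–8 s: v starts 11 m/s; Δx = 11·4 + ½·3·4² = 68 m; v ends 23 m/s.
8–10 s: v starts 23 m/s; Δx = 23·2 + ½·7·2² = 60 m; v ends 37 m/s.
10–12 s: v starts 37 m/s; Δx = 37·2 + ½·-8·2² = 58 m; v ends 21 m/s.
x(12) = 1 + Σ Δx = 223 m.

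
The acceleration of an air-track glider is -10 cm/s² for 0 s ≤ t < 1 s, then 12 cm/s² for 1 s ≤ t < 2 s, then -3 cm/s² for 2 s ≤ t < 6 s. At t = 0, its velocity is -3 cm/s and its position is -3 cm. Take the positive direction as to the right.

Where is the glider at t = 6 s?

-46 cm

On each constant-a segment, Δv = aΔt and Δx = v₀Δt + ½aΔt²; chain segment to segment.
0–1 s: v starts -3 cm/s; Δx = -3·1 + ½·-10·1² = -8 cm; v ends -13 cm/s.
1–2 s: v starts -13 cm/s; Δx = -13·1 + ½·12·1² = -7 cm; v ends -1 cm/s.
2–6 s: v starts -1 cm/s; Δx = -1·4 + ½·-3·4² = -28 cm; v ends -13 cm/s.
x(6) = -3 + Σ Δx = -46 cm.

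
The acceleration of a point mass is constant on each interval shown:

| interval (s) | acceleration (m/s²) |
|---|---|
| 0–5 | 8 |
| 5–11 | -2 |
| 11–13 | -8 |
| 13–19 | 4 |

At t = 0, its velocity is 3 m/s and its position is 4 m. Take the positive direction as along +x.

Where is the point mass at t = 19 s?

549 m

On each constant-a segment, Δv = aΔt and Δx = v₀Δt + ½aΔt²; chain segment to segment.
0–5 s: v starts 3 m/s; Δx = 3·5 + ½·8·5² = 115 m; v ends 43 m/s.
5–11 s: v starts 43 m/s; Δx = 43·6 + ½·-2·6² = 222 m; v ends 31 m/s.
11–13 s: v starts 31 m/s; Δx = 31·2 + ½·-8·2² = 46 m; v ends 15 m/s.
13–19 s: v starts 15 m/s; Δx = 15·6 + ½·4·6² = 162 m; v ends 39 m/s.
x(19) = 4 + Σ Δx = 549 m.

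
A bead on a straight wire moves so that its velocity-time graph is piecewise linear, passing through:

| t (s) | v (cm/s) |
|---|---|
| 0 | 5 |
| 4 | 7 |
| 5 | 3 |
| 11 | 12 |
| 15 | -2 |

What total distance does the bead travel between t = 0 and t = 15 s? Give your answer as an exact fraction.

Distance (not displacement) is the total path length: add the absolute areas under v-t.
0–4 s: |½(5 + 7)(4)| = 24 cm
4–5 s: |½(7 + 3)(1)| = 5 cm
5–11 s: |½(3 + 12)(6)| = 45 cm
11–15 s: v = 0 at t = 101/7 s; triangle areas 144/7 + 4/7 = 148/7 cm
Total distance = 666/7 cm

666/7 cm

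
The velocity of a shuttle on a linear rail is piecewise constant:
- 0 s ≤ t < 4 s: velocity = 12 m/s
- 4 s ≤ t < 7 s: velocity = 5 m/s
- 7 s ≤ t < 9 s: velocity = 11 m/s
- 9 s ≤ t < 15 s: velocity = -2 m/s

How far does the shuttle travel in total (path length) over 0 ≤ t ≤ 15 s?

97 m

Distance (not displacement) is the total path length: add the absolute areas under v-t.
0–4 s: |12| × 4 = 48 m
4–7 s: |5| × 3 = 15 m
7–9 s: |11| × 2 = 22 m
9–15 s: |-2| × 6 = 12 m
Total distance = 97 m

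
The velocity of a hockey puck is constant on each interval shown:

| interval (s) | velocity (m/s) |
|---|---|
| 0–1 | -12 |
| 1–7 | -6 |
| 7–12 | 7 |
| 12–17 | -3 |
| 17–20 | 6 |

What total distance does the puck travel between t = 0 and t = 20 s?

116 m

Distance (not displacement) is the total path length: add the absolute areas under v-t.
0–1 s: |-12| × 1 = 12 m
1–7 s: |-6| × 6 = 36 m
7–12 s: |7| × 5 = 35 m
12–17 s: |-3| × 5 = 15 m
17–20 s: |6| × 3 = 18 m
Total distance = 116 m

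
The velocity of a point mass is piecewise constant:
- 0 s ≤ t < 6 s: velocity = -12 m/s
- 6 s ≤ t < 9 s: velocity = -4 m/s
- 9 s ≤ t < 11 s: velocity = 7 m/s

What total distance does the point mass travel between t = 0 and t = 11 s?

98 m

Total distance travelled is ∫|v| dt — sum the magnitudes of each area piece.
0–6 s: |-12| × 6 = 72 m
6–9 s: |-4| × 3 = 12 m
9–11 s: |7| × 2 = 14 m
Total distance = 98 m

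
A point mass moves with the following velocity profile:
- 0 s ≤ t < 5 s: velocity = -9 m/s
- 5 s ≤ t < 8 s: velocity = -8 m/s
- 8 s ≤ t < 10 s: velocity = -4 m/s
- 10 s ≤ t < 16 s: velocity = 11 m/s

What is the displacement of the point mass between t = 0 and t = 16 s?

-11 m

Net displacement equals the area under the velocity-time graph (areas below the axis count negative).
0–5 s: -9 × 5 = -45 m
5–8 s: -8 × 3 = -24 m
8–10 s: -4 × 2 = -8 m
10–16 s: 11 × 6 = 66 m
Net displacement = -11 m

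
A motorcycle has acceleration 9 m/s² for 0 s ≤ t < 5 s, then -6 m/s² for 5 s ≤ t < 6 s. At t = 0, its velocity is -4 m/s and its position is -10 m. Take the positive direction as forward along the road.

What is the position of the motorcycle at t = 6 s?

On each constant-a segment, Δv = aΔt and Δx = v₀Δt + ½aΔt²; chain segment to segment.
0–5 s: v starts -4 m/s; Δx = -4·5 + ½·9·5² = 92.5 m; v ends 41 m/s.
5–6 s: v starts 41 m/s; Δx = 41·1 + ½·-6·1² = 38 m; v ends 35 m/s.
x(6) = -10 + Σ Δx = 120.5 m.

120.5 m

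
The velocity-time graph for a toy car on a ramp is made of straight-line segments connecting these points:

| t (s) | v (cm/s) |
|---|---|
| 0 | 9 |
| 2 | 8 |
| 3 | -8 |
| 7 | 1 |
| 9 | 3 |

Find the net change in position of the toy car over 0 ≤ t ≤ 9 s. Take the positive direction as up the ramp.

Displacement is the signed area under the v-t curve.
0–2 s: ½(9 + 8)(2) = 17 cm
2–3 s: ½(8 + -8)(1) = 0 cm
3–7 s: ½(-8 + 1)(4) = -14 cm
7–9 s: ½(1 + 3)(2) = 4 cm
Net displacement = 7 cm

7 cm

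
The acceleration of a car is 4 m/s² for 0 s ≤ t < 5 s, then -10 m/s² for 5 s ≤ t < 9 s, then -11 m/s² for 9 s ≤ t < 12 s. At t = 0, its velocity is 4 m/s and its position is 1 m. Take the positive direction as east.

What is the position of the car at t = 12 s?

-10.5 m

On each constant-a segment, Δv = aΔt and Δx = v₀Δt + ½aΔt²; chain segment to segment.
0–5 s: v starts 4 m/s; Δx = 4·5 + ½·4·5² = 70 m; v ends 24 m/s.
5–9 s: v starts 24 m/s; Δx = 24·4 + ½·-10·4² = 16 m; v ends -16 m/s.
9–12 s: v starts -16 m/s; Δx = -16·3 + ½·-11·3² = -97.5 m; v ends -49 m/s.
x(12) = 1 + Σ Δx = -10.5 m.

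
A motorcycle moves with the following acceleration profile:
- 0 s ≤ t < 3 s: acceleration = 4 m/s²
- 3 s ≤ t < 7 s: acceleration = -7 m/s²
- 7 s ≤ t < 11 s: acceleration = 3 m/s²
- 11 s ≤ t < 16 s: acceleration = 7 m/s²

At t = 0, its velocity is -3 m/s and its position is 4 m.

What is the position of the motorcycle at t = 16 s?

On each constant-a segment, Δv = aΔt and Δx = v₀Δt + ½aΔt²; chain segment to segment.
0–3 s: v starts -3 m/s; Δx = -3·3 + ½·4·3² = 9 m; v ends 9 m/s.
3–7 s: v starts 9 m/s; Δx = 9·4 + ½·-7·4² = -20 m; v ends -19 m/s.
7–11 s: v starts -19 m/s; Δx = -19·4 + ½·3·4² = -52 m; v ends -7 m/s.
11–16 s: v starts -7 m/s; Δx = -7·5 + ½·7·5² = 52.5 m; v ends 28 m/s.
x(16) = 4 + Σ Δx = -6.5 m.

-6.5 m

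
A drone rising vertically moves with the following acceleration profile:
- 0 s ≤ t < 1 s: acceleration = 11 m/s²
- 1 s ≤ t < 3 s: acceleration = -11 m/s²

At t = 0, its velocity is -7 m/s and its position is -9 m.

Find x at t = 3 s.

-24.5 m

On each constant-a segment, Δv = aΔt and Δx = v₀Δt + ½aΔt²; chain segment to segment.
0–1 s: v starts -7 m/s; Δx = -7·1 + ½·11·1² = -1.5 m; v ends 4 m/s.
1–3 s: v starts 4 m/s; Δx = 4·2 + ½·-11·2² = -14 m; v ends -18 m/s.
x(3) = -9 + Σ Δx = -24.5 m.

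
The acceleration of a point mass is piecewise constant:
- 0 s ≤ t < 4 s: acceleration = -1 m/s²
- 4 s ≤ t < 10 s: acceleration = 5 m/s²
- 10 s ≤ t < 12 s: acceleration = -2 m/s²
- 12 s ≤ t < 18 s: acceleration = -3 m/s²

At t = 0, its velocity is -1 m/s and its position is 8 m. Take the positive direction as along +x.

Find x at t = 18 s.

174 m

On each constant-a segment, Δv = aΔt and Δx = v₀Δt + ½aΔt²; chain segment to segment.
0–4 s: v starts -1 m/s; Δx = -1·4 + ½·-1·4² = -12 m; v ends -5 m/s.
4–10 s: v starts -5 m/s; Δx = -5·6 + ½·5·6² = 60 m; v ends 25 m/s.
10–12 s: v starts 25 m/s; Δx = 25·2 + ½·-2·2² = 46 m; v ends 21 m/s.
12–18 s: v starts 21 m/s; Δx = 21·6 + ½·-3·6² = 72 m; v ends 3 m/s.
x(18) = 8 + Σ Δx = 174 m.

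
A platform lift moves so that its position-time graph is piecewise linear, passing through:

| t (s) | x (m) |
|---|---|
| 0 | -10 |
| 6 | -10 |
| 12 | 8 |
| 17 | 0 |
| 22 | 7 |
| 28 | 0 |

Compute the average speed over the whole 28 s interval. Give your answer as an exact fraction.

10/7 m/s

Average speed = (total path length)/(elapsed time); on a piecewise-linear x-t graph the path length is Σ|Δx|.
0–6 s: |Δx| = |-10 − -10| = 0 m
6–12 s: |Δx| = |8 − -10| = 18 m
12–17 s: |Δx| = |0 − 8| = 8 m
17–22 s: |Δx| = |7 − 0| = 7 m
22–28 s: |Δx| = |0 − 7| = 7 m
Total path = 40 m; average speed = 40/28 = 10/7 m/s.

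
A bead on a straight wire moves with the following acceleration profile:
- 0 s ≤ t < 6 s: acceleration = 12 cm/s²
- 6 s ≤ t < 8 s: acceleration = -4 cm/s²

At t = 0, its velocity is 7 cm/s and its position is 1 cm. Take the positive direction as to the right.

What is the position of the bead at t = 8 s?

409 cm

On each constant-a segment, Δv = aΔt and Δx = v₀Δt + ½aΔt²; chain segment to segment.
0–6 s: v starts 7 cm/s; Δx = 7·6 + ½·12·6² = 258 cm; v ends 79 cm/s.
6–8 s: v starts 79 cm/s; Δx = 79·2 + ½·-4·2² = 150 cm; v ends 71 cm/s.
x(8) = 1 + Σ Δx = 409 cm.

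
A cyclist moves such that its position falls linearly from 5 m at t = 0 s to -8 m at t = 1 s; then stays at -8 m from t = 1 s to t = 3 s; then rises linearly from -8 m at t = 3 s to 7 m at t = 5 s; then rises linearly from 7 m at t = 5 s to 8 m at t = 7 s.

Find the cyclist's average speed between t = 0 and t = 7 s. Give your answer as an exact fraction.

Average speed = (total path length)/(elapsed time); on a piecewise-linear x-t graph the path length is Σ|Δx|.
0–1 s: |Δx| = |-8 − 5| = 13 m
1–3 s: |Δx| = |-8 − -8| = 0 m
3–5 s: |Δx| = |7 − -8| = 15 m
5–7 s: |Δx| = |8 − 7| = 1 m
Total path = 29 m; average speed = 29/7 = 29/7 m/s.

29/7 m/s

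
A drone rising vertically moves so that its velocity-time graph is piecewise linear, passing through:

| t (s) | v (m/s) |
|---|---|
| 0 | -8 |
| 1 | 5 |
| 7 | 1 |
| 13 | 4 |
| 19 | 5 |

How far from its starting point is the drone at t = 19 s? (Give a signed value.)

58.5 m

Net displacement equals the area under the velocity-time graph (areas below the axis count negative).
0–1 s: ½(-8 + 5)(1) = -1.5 m
1–7 s: ½(5 + 1)(6) = 18 m
7–13 s: ½(1 + 4)(6) = 15 m
13–19 s: ½(4 + 5)(6) = 27 m
Net displacement = 58.5 m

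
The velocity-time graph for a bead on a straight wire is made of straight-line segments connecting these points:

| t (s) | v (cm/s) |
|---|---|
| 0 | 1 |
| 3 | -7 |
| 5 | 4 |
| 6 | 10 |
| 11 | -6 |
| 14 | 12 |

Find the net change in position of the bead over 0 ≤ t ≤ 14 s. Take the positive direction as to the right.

14 cm

Displacement is the signed area under the v-t curve.
0–3 s: ½(1 + -7)(3) = -9 cm
3–5 s: ½(-7 + 4)(2) = -3 cm
5–6 s: ½(4 + 10)(1) = 7 cm
6–11 s: ½(10 + -6)(5) = 10 cm
11–14 s: ½(-6 + 12)(3) = 9 cm
Net displacement = 14 cm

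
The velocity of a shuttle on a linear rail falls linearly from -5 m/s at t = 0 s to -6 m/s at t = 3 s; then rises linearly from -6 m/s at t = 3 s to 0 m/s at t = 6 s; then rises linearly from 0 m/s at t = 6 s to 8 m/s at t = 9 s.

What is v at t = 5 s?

On 3–6 s the graph is linear from -6 to 0 m/s: v(5) = -6 + (0 − -6)·(5 − 3)/(6 − 3) = -2 m/s.

-2 m/s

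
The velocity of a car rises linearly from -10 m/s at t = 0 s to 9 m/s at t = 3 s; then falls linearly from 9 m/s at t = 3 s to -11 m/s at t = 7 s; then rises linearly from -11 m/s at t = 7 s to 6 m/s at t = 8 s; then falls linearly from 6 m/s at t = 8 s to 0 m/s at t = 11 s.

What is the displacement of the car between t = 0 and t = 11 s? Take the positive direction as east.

1 m

Net displacement equals the area under the velocity-time graph (areas below the axis count negative).
0–3 s: ½(-10 + 9)(3) = -1.5 m
3–7 s: ½(9 + -11)(4) = -4 m
7–8 s: ½(-11 + 6)(1) = -2.5 m
8–11 s: ½(6 + 0)(3) = 9 m
Net displacement = 1 m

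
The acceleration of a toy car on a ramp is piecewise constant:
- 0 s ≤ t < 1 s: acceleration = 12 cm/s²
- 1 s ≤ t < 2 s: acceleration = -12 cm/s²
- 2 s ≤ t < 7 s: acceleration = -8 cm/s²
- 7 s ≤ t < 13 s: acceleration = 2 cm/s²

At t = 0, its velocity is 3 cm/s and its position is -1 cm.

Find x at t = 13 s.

On each constant-a segment, Δv = aΔt and Δx = v₀Δt + ½aΔt²; chain segment to segment.
0–1 s: v starts 3 cm/s; Δx = 3·1 + ½·12·1² = 9 cm; v ends 15 cm/s.
1–2 s: v starts 15 cm/s; Δx = 15·1 + ½·-12·1² = 9 cm; v ends 3 cm/s.
2–7 s: v starts 3 cm/s; Δx = 3·5 + ½·-8·5² = -85 cm; v ends -37 cm/s.
7–13 s: v starts -37 cm/s; Δx = -37·6 + ½·2·6² = -186 cm; v ends -25 cm/s.
x(13) = -1 + Σ Δx = -254 cm.

-254 cm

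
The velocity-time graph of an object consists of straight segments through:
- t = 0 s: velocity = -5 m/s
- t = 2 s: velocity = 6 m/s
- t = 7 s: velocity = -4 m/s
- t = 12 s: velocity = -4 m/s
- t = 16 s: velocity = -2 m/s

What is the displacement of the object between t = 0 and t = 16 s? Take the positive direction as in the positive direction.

Net displacement equals the area under the velocity-time graph (areas below the axis count negative).
0–2 s: ½(-5 + 6)(2) = 1 m
2–7 s: ½(6 + -4)(5) = 5 m
7–12 s: -4 × 5 = -20 m
12–16 s: ½(-4 + -2)(4) = -12 m
Net displacement = -26 m

-26 m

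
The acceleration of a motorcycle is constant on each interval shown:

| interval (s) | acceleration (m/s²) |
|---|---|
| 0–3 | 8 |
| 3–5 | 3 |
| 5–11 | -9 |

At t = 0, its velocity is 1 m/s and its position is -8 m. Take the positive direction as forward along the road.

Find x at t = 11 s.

On each constant-a segment, Δv = aΔt and Δx = v₀Δt + ½aΔt²; chain segment to segment.
0–3 s: v starts 1 m/s; Δx = 1·3 + ½·8·3² = 39 m; v ends 25 m/s.
3–5 s: v starts 25 m/s; Δx = 25·2 + ½·3·2² = 56 m; v ends 31 m/s.
5–11 s: v starts 31 m/s; Δx = 31·6 + ½·-9·6² = 24 m; v ends -23 m/s.
x(11) = -8 + Σ Δx = 111 m.

111 m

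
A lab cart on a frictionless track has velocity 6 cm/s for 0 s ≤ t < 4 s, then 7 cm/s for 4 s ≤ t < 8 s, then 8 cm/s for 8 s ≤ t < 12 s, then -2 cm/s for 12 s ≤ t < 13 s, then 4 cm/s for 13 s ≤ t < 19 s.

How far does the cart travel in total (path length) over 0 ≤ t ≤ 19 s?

110 cm

Total distance travelled is ∫|v| dt — sum the magnitudes of each area piece.
0–4 s: |6| × 4 = 24 cm
4–8 s: |7| × 4 = 28 cm
8–12 s: |8| × 4 = 32 cm
12–13 s: |-2| × 1 = 2 cm
13–19 s: |4| × 6 = 24 cm
Total distance = 110 cm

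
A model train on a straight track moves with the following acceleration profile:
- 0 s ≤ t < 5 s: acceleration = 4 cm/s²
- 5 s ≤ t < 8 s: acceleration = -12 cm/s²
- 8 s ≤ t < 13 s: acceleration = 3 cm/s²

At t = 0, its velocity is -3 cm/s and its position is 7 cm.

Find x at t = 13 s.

On each constant-a segment, Δv = aΔt and Δx = v₀Δt + ½aΔt²; chain segment to segment.
0–5 s: v starts -3 cm/s; Δx = -3·5 + ½·4·5² = 35 cm; v ends 17 cm/s.
5–8 s: v starts 17 cm/s; Δx = 17·3 + ½·-12·3² = -3 cm; v ends -19 cm/s.
8–13 s: v starts -19 cm/s; Δx = -19·5 + ½·3·5² = -57.5 cm; v ends -4 cm/s.
x(13) = 7 + Σ Δx = -18.5 cm.

-18.5 cm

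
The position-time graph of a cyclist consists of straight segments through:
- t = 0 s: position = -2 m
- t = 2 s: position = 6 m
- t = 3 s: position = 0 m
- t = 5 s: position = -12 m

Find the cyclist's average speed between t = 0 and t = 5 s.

Average speed = (total path length)/(elapsed time); on a piecewise-linear x-t graph the path length is Σ|Δx|.
0–2 s: |Δx| = |6 − -2| = 8 m
2–3 s: |Δx| = |0 − 6| = 6 m
3–5 s: |Δx| = |-12 − 0| = 12 m
Total path = 26 m; average speed = 26/5 = 5.2 m/s.

5.2 m/s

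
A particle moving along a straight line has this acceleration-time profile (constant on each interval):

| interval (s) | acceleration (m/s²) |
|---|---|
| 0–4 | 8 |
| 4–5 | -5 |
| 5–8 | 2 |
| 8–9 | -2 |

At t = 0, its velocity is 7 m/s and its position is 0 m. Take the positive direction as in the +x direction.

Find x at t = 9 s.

On each constant-a segment, Δv = aΔt and Δx = v₀Δt + ½aΔt²; chain segment to segment.
0–4 s: v starts 7 m/s; Δx = 7·4 + ½·8·4² = 92 m; v ends 39 m/s.
4–5 s: v starts 39 m/s; Δx = 39·1 + ½·-5·1² = 36.5 m; v ends 34 m/s.
5–8 s: v starts 34 m/s; Δx = 34·3 + ½·2·3² = 111 m; v ends 40 m/s.
8–9 s: v starts 40 m/s; Δx = 40·1 + ½·-2·1² = 39 m; v ends 38 m/s.
x(9) = 0 + Σ Δx = 278.5 m.

278.5 m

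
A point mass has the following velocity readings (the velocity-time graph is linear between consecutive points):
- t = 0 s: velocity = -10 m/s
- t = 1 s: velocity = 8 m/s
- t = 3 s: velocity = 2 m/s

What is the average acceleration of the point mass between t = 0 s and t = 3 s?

4 m/s²

Average acceleration = Δv/Δt = (2 − -10)/(3 − 0) = 4 m/s².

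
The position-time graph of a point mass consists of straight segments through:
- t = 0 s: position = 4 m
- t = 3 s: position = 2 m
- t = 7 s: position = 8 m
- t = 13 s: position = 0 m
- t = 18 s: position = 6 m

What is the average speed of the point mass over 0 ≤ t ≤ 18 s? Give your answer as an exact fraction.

Average speed = (total path length)/(elapsed time); on a piecewise-linear x-t graph the path length is Σ|Δx|.
0–3 s: |Δx| = |2 − 4| = 2 m
3–7 s: |Δx| = |8 − 2| = 6 m
7–13 s: |Δx| = |0 − 8| = 8 m
13–18 s: |Δx| = |6 − 0| = 6 m
Total path = 22 m; average speed = 22/18 = 11/9 m/s.

11/9 m/s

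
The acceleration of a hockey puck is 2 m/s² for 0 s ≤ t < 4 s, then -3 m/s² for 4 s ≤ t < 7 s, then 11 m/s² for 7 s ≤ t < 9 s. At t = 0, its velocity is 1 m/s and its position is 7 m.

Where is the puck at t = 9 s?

On each constant-a segment, Δv = aΔt and Δx = v₀Δt + ½aΔt²; chain segment to segment.
0–4 s: v starts 1 m/s; Δx = 1·4 + ½·2·4² = 20 m; v ends 9 m/s.
4–7 s: v starts 9 m/s; Δx = 9·3 + ½·-3·3² = 13.5 m; v ends 0 m/s.
7–9 s: v starts 0 m/s; Δx = 0·2 + ½·11·2² = 22 m; v ends 22 m/s.
x(9) = 7 + Σ Δx = 62.5 m.

62.5 m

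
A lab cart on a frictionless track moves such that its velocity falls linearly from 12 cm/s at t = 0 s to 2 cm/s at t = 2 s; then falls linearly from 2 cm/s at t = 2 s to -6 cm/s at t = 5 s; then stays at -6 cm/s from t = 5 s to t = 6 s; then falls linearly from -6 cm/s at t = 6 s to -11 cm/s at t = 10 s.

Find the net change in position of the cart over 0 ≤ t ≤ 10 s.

Displacement is the signed area under the v-t curve.
0–2 s: ½(12 + 2)(2) = 14 cm
2–5 s: ½(2 + -6)(3) = -6 cm
5–6 s: -6 × 1 = -6 cm
6–10 s: ½(-6 + -11)(4) = -34 cm
Net displacement = -32 cm

-32 cm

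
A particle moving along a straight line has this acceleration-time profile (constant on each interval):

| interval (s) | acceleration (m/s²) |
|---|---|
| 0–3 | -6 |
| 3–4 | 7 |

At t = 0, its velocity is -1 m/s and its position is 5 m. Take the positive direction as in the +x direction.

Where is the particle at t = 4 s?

On each constant-a segment, Δv = aΔt and Δx = v₀Δt + ½aΔt²; chain segment to segment.
0–3 s: v starts -1 m/s; Δx = -1·3 + ½·-6·3² = -30 m; v ends -19 m/s.
3–4 s: v starts -19 m/s; Δx = -19·1 + ½·7·1² = -15.5 m; v ends -12 m/s.
x(4) = 5 + Σ Δx = -40.5 m.

-40.5 m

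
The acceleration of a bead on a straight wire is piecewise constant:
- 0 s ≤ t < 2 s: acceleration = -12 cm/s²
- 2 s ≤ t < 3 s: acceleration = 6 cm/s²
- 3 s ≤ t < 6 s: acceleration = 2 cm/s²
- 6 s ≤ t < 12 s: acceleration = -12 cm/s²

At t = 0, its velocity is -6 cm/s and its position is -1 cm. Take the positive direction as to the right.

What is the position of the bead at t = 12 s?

-451 cm

On each constant-a segment, Δv = aΔt and Δx = v₀Δt + ½aΔt²; chain segment to segment.
0–2 s: v starts -6 cm/s; Δx = -6·2 + ½·-12·2² = -36 cm; v ends -30 cm/s.
2–3 s: v starts -30 cm/s; Δx = -30·1 + ½·6·1² = -27 cm; v ends -24 cm/s.
3–6 s: v starts -24 cm/s; Δx = -24·3 + ½·2·3² = -63 cm; v ends -18 cm/s.
6–12 s: v starts -18 cm/s; Δx = -18·6 + ½·-12·6² = -324 cm; v ends -90 cm/s.
x(12) = -1 + Σ Δx = -451 cm.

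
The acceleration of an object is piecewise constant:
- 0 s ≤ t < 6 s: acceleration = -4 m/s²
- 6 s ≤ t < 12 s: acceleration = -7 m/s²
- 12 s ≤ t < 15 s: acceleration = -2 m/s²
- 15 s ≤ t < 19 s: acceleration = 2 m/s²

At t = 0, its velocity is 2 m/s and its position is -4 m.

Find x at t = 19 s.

On each constant-a segment, Δv = aΔt and Δx = v₀Δt + ½aΔt²; chain segment to segment.
0–6 s: v starts 2 m/s; Δx = 2·6 + ½·-4·6² = -60 m; v ends -22 m/s.
6–12 s: v starts -22 m/s; Δx = -22·6 + ½·-7·6² = -258 m; v ends -64 m/s.
12–15 s: v starts -64 m/s; Δx = -64·3 + ½·-2·3² = -201 m; v ends -70 m/s.
15–19 s: v starts -70 m/s; Δx = -70·4 + ½·2·4² = -264 m; v ends -62 m/s.
x(19) = -4 + Σ Δx = -787 m.

-787 m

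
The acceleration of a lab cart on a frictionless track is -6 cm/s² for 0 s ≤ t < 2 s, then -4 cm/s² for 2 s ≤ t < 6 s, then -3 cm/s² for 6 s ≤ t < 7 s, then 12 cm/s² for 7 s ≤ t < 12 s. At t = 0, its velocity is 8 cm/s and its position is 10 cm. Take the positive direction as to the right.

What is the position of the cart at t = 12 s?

On each constant-a segment, Δv = aΔt and Δx = v₀Δt + ½aΔt²; chain segment to segment.
0–2 s: v starts 8 cm/s; Δx = 8·2 + ½·-6·2² = 4 cm; v ends -4 cm/s.
2–6 s: v starts -4 cm/s; Δx = -4·4 + ½·-4·4² = -48 cm; v ends -20 cm/s.
6–7 s: v starts -20 cm/s; Δx = -20·1 + ½·-3·1² = -21.5 cm; v ends -23 cm/s.
7–12 s: v starts -23 cm/s; Δx = -23·5 + ½·12·5² = 35 cm; v ends 37 cm/s.
x(12) = 10 + Σ Δx = -20.5 cm.

-20.5 cm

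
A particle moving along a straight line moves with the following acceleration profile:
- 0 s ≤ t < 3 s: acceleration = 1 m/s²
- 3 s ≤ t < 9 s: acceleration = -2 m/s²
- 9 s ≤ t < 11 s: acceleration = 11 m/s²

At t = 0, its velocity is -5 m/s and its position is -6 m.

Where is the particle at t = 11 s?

On each constant-a segment, Δv = aΔt and Δx = v₀Δt + ½aΔt²; chain segment to segment.
0–3 s: v starts -5 m/s; Δx = -5·3 + ½·1·3² = -10.5 m; v ends -2 m/s.
3–9 s: v starts -2 m/s; Δx = -2·6 + ½·-2·6² = -48 m; v ends -14 m/s.
9–11 s: v starts -14 m/s; Δx = -14·2 + ½·11·2² = -6 m; v ends 8 m/s.
x(11) = -6 + Σ Δx = -70.5 m.

-70.5 m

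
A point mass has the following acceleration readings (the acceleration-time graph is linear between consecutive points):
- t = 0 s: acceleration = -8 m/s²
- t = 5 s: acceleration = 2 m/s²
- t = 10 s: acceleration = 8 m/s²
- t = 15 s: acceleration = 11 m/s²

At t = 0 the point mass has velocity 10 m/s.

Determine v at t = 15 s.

67.5 m/s

Δv equals the area under the a-t graph; then v = v₀ + Δv.
0–5 s: ½(-8 + 2)(5) = -15 m/s
5–10 s: ½(2 + 8)(5) = 25 m/s
10–15 s: ½(8 + 11)(5) = 47.5 m/s
Δv = 57.5 m/s, so v(15) = 10 + (57.5) = 67.5 m/s.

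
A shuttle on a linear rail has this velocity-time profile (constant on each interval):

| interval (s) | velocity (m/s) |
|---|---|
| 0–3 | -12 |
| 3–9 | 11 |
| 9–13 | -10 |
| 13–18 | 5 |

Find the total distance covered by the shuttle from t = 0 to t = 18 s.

Distance (not displacement) is the total path length: add the absolute areas under v-t.
0–3 s: |-12| × 3 = 36 m
3–9 s: |11| × 6 = 66 m
9–13 s: |-10| × 4 = 40 m
13–18 s: |5| × 5 = 25 m
Total distance = 167 m

167 m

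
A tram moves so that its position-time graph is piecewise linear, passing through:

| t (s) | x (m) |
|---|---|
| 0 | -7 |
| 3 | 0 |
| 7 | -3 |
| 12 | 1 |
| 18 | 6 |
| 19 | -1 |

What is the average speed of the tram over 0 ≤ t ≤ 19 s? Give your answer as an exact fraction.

Average speed = (total path length)/(elapsed time); on a piecewise-linear x-t graph the path length is Σ|Δx|.
0–3 s: |Δx| = |0 − -7| = 7 m
3–7 s: |Δx| = |-3 − 0| = 3 m
7–12 s: |Δx| = |1 − -3| = 4 m
12–18 s: |Δx| = |6 − 1| = 5 m
18–19 s: |Δx| = |-1 − 6| = 7 m
Total path = 26 m; average speed = 26/19 = 26/19 m/s.

26/19 m/s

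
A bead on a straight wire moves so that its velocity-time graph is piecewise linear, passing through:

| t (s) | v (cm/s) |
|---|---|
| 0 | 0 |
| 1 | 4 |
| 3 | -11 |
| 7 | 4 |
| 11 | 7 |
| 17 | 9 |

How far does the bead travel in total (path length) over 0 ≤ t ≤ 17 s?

Distance (not displacement) is the total path length: add the absolute areas under v-t.
0–1 s: |½(0 + 4)(1)| = 2 cm
1–3 s: v = 0 at t = 23/15 s; triangle areas 16/15 + 121/15 = 137/15 cm
3–7 s: v = 0 at t = 89/15 s; triangle areas 242/15 + 32/15 = 274/15 cm
7–11 s: |½(4 + 7)(4)| = 22 cm
11–17 s: |½(7 + 9)(6)| = 48 cm
Total distance = 99.4 cm

99.4 cm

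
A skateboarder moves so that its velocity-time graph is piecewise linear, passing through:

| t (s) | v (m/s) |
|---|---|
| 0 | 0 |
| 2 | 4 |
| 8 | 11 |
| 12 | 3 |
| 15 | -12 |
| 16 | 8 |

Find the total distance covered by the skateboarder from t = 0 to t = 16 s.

97.5 m

Distance (not displacement) is the total path length: add the absolute areas under v-t.
0–2 s: |½(0 + 4)(2)| = 4 m
2–8 s: |½(4 + 11)(6)| = 45 m
8–12 s: |½(11 + 3)(4)| = 28 m
12–15 s: v = 0 at t = 12.6 s; triangle areas 0.9 + 14.4 = 15.3 m
15–16 s: v = 0 at t = 15.6 s; triangle areas 3.6 + 1.6 = 5.2 m
Total distance = 97.5 m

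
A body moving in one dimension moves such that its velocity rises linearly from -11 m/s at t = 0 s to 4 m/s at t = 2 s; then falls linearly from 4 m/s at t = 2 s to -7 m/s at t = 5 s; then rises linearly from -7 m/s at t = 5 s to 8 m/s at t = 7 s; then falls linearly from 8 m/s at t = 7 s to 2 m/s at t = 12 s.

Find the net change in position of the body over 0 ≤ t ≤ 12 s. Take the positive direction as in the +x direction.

Displacement is the signed area under the v-t curve.
0–2 s: ½(-11 + 4)(2) = -7 m
2–5 s: ½(4 + -7)(3) = -4.5 m
5–7 s: ½(-7 + 8)(2) = 1 m
7–12 s: ½(8 + 2)(5) = 25 m
Net displacement = 14.5 m

14.5 m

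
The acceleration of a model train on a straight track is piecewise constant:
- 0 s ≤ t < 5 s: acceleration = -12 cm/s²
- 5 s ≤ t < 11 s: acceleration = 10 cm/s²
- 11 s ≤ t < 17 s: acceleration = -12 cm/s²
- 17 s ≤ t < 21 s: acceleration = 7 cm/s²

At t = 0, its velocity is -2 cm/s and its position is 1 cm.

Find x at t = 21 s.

On each constant-a segment, Δv = aΔt and Δx = v₀Δt + ½aΔt²; chain segment to segment.
0–5 s: v starts -2 cm/s; Δx = -2·5 + ½·-12·5² = -160 cm; v ends -62 cm/s.
5–11 s: v starts -62 cm/s; Δx = -62·6 + ½·10·6² = -192 cm; v ends -2 cm/s.
11–17 s: v starts -2 cm/s; Δx = -2·6 + ½·-12·6² = -228 cm; v ends -74 cm/s.
17–21 s: v starts -74 cm/s; Δx = -74·4 + ½·7·4² = -240 cm; v ends -46 cm/s.
x(21) = 1 + Σ Δx = -819 cm.

-819 cm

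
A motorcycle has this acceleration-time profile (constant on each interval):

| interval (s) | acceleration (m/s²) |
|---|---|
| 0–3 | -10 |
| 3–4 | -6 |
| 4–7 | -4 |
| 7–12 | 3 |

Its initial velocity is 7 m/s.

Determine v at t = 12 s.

-26 m/s

Δv equals the area under the a-t graph; then v = v₀ + Δv.
0–3 s: -10 × 3 = -30 m/s
3–4 s: -6 × 1 = -6 m/s
4–7 s: -4 × 3 = -12 m/s
7–12 s: 3 × 5 = 15 m/s
Δv = -33 m/s, so v(12) = 7 + (-33) = -26 m/s.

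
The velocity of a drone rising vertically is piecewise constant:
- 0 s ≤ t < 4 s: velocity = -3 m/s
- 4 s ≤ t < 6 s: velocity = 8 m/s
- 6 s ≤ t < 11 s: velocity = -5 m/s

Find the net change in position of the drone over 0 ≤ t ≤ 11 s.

-21 m

Displacement is the signed area under the v-t curve.
0–4 s: -3 × 4 = -12 m
4–6 s: 8 × 2 = 16 m
6–11 s: -5 × 5 = -25 m
Net displacement = -21 m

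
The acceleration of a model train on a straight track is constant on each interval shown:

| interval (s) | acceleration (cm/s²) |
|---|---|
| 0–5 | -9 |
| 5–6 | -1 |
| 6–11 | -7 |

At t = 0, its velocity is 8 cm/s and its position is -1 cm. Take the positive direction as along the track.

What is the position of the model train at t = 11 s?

On each constant-a segment, Δv = aΔt and Δx = v₀Δt + ½aΔt²; chain segment to segment.
0–5 s: v starts 8 cm/s; Δx = 8·5 + ½·-9·5² = -72.5 cm; v ends -37 cm/s.
5–6 s: v starts -37 cm/s; Δx = -37·1 + ½·-1·1² = -37.5 cm; v ends -38 cm/s.
6–11 s: v starts -38 cm/s; Δx = -38·5 + ½·-7·5² = -277.5 cm; v ends -73 cm/s.
x(11) = -1 + Σ Δx = -388.5 cm.

-388.5 cm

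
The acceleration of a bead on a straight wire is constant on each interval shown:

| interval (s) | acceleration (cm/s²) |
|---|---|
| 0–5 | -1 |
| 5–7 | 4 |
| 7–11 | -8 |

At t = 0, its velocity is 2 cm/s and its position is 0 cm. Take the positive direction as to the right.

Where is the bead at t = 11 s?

-44.5 cm

On each constant-a segment, Δv = aΔt and Δx = v₀Δt + ½aΔt²; chain segment to segment.
0–5 s: v starts 2 cm/s; Δx = 2·5 + ½·-1·5² = -2.5 cm; v ends -3 cm/s.
5–7 s: v starts -3 cm/s; Δx = -3·2 + ½·4·2² = 2 cm; v ends 5 cm/s.
7–11 s: v starts 5 cm/s; Δx = 5·4 + ½·-8·4² = -44 cm; v ends -27 cm/s.
x(11) = 0 + Σ Δx = -44.5 cm.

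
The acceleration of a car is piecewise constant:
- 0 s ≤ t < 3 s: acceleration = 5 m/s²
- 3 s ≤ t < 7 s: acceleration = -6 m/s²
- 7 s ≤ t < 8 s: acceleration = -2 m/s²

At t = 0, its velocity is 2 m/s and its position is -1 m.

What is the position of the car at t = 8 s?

39.5 m

On each constant-a segment, Δv = aΔt and Δx = v₀Δt + ½aΔt²; chain segment to segment.
0–3 s: v starts 2 m/s; Δx = 2·3 + ½·5·3² = 28.5 m; v ends 17 m/s.
3–7 s: v starts 17 m/s; Δx = 17·4 + ½·-6·4² = 20 m; v ends -7 m/s.
7–8 s: v starts -7 m/s; Δx = -7·1 + ½·-2·1² = -8 m; v ends -9 m/s.
x(8) = -1 + Σ Δx = 39.5 m.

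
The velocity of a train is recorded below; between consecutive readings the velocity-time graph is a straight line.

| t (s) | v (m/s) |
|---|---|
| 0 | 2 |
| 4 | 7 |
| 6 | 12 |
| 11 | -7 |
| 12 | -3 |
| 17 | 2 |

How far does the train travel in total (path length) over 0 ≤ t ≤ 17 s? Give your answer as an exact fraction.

1404/19 m

Distance (not displacement) is the total path length: add the absolute areas under v-t.
0–4 s: |½(2 + 7)(4)| = 18 m
4–6 s: |½(7 + 12)(2)| = 19 m
6–11 s: v = 0 at t = 174/19 s; triangle areas 360/19 + 245/38 = 965/38 m
11–12 s: |½(-7 + -3)(1)| = 5 m
12–17 s: v = 0 at t = 15 s; triangle areas 4.5 + 2 = 6.5 m
Total distance = 1404/19 m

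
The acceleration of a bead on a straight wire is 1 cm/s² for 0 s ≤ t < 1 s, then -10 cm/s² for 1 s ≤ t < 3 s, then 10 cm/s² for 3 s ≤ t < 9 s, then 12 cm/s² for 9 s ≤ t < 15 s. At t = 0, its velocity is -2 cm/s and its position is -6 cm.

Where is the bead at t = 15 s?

On each constant-a segment, Δv = aΔt and Δx = v₀Δt + ½aΔt²; chain segment to segment.
0–1 s: v starts -2 cm/s; Δx = -2·1 + ½·1·1² = -1.5 cm; v ends -1 cm/s.
1–3 s: v starts -1 cm/s; Δx = -1·2 + ½·-10·2² = -22 cm; v ends -21 cm/s.
3–9 s: v starts -21 cm/s; Δx = -21·6 + ½·10·6² = 54 cm; v ends 39 cm/s.
9–15 s: v starts 39 cm/s; Δx = 39·6 + ½·12·6² = 450 cm; v ends 111 cm/s.
x(15) = -6 + Σ Δx = 474.5 cm.

474.5 cm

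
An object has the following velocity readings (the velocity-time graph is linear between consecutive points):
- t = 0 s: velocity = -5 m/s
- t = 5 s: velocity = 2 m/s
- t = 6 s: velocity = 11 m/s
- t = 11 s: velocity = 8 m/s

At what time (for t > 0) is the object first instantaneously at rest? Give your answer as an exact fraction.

v changes sign on 0–5 s (from -5 to 2); the graph is linear there, so v = 0 at t = 0 + (5)·(5 − 0)/(2 − -5) = 25/7 s.

t = 25/7 s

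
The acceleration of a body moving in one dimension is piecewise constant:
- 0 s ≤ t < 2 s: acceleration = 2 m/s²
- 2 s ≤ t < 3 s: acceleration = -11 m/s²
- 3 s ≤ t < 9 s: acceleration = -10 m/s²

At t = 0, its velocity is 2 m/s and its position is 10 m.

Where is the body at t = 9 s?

-191.5 m

On each constant-a segment, Δv = aΔt and Δx = v₀Δt + ½aΔt²; chain segment to segment.
0–2 s: v starts 2 m/s; Δx = 2·2 + ½·2·2² = 8 m; v ends 6 m/s.
2–3 s: v starts 6 m/s; Δx = 6·1 + ½·-11·1² = 0.5 m; v ends -5 m/s.
3–9 s: v starts -5 m/s; Δx = -5·6 + ½·-10·6² = -210 m; v ends -65 m/s.
x(9) = 10 + Σ Δx = -191.5 m.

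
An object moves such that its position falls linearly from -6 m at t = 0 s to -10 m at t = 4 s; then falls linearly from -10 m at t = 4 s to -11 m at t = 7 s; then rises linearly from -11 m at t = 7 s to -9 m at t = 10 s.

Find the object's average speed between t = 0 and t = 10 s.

0.7 m/s

Average speed = (total path length)/(elapsed time); on a piecewise-linear x-t graph the path length is Σ|Δx|.
0–4 s: |Δx| = |-10 − -6| = 4 m
4–7 s: |Δx| = |-11 − -10| = 1 m
7–10 s: |Δx| = |-9 − -11| = 2 m
Total path = 7 m; average speed = 7/10 = 0.7 m/s.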